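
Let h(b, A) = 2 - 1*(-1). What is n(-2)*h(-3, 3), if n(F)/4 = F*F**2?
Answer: -96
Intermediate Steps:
h(b, A) = 3 (h(b, A) = 2 + 1 = 3)
n(F) = 4*F**3 (n(F) = 4*(F*F**2) = 4*F**3)
n(-2)*h(-3, 3) = (4*(-2)**3)*3 = (4*(-8))*3 = -32*3 = -96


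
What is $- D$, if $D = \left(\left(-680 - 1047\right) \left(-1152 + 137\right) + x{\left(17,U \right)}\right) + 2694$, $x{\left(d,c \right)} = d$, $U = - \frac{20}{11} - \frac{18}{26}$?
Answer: $-1755616$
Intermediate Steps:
$U = - \frac{359}{143}$ ($U = \left(-20\right) \frac{1}{11} - \frac{9}{13} = - \frac{20}{11} - \frac{9}{13} = - \frac{359}{143} \approx -2.5105$)
$D = 1755616$ ($D = \left(\left(-680 - 1047\right) \left(-1152 + 137\right) + 17\right) + 2694 = \left(\left(-1727\right) \left(-1015\right) + 17\right) + 2694 = \left(1752905 + 17\right) + 2694 = 1752922 + 2694 = 1755616$)
$- D = \left(-1\right) 1755616 = -1755616$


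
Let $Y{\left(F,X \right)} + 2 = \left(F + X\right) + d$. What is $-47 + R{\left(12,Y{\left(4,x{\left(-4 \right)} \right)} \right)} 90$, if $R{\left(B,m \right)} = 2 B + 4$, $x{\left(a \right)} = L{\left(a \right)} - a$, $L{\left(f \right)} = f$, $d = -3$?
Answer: $2473$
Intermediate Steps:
$x{\left(a \right)} = 0$ ($x{\left(a \right)} = a - a = 0$)
$Y{\left(F,X \right)} = -5 + F + X$ ($Y{\left(F,X \right)} = -2 - \left(3 - F - X\right) = -2 + \left(-3 + F + X\right) = -5 + F + X$)
$R{\left(B,m \right)} = 4 + 2 B$
$-47 + R{\left(12,Y{\left(4,x{\left(-4 \right)} \right)} \right)} 90 = -47 + \left(4 + 2 \cdot 12\right) 90 = -47 + \left(4 + 24\right) 90 = -47 + 28 \cdot 90 = -47 + 2520 = 2473$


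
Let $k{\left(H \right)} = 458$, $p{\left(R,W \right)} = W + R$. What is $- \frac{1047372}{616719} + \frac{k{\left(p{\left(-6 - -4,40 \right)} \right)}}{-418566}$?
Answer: $- \frac{73112794309}{43022934159} \approx -1.6994$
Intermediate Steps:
$p{\left(R,W \right)} = R + W$
$- \frac{1047372}{616719} + \frac{k{\left(p{\left(-6 - -4,40 \right)} \right)}}{-418566} = - \frac{1047372}{616719} + \frac{458}{-418566} = \left(-1047372\right) \frac{1}{616719} + 458 \left(- \frac{1}{418566}\right) = - \frac{349124}{205573} - \frac{229}{209283} = - \frac{73112794309}{43022934159}$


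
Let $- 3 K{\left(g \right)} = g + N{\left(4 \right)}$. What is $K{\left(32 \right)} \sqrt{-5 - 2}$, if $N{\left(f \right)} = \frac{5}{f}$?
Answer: $- \frac{133 i \sqrt{7}}{12} \approx - 29.324 i$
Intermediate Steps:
$K{\left(g \right)} = - \frac{5}{12} - \frac{g}{3}$ ($K{\left(g \right)} = - \frac{g + \frac{5}{4}}{3} = - \frac{\frac{5}{4} + g}{3} = - \frac{5}{12} - \frac{g}{3}$)
$K{\left(32 \right)} \sqrt{-5 - 2} = \left(- \frac{5}{12} - \frac{32}{3}\right) \sqrt{-5 - 2} = \left(- \frac{5}{12} - \frac{32}{3}\right) \sqrt{-7} = - \frac{133 i \sqrt{7}}{12}$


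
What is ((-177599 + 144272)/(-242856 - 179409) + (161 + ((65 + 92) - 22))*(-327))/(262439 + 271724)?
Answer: -13623946851/75186113065 ≈ -0.18120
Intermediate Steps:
((-177599 + 144272)/(-242856 - 179409) + (161 + ((65 + 92) - 22))*(-327))/(262439 + 271724) = (-33327/(-422265) + (161 + (157 - 22))*(-327))/534163 = (-33327*(-1/422265) + (161 + 135)*(-327))*(1/534163) = (11109/140755 + 296*(-327))*(1/534163) = (11109/140755 - 96792)*(1/534163) = -13623946851/140755*1/534163 = -13623946851/75186113065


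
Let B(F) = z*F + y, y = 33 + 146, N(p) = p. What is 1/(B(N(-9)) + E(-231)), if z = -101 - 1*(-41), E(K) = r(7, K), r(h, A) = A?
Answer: 1/488 ≈ 0.0020492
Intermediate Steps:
E(K) = K
y = 179
z = -60 (z = -101 + 41 = -60)
B(F) = 179 - 60*F (B(F) = -60*F + 179 = 179 - 60*F)
1/(B(N(-9)) + E(-231)) = 1/((179 - 60*(-9)) - 231) = 1/((179 + 540) - 231) = 1/(719 - 231) = 1/488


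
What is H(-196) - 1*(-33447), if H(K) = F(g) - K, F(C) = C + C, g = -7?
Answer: 33629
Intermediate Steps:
F(C) = 2*C
H(K) = -14 - K (H(K) = 2*(-7) - K = -14 - K)
H(-196) - 1*(-33447) = (-14 - 1*(-196)) - 1*(-33447) = (-14 + 196) + 33447 = 182 + 33447 = 33629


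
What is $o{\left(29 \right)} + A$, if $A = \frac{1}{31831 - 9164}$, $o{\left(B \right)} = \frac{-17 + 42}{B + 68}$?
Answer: $\frac{566772}{2198699} \approx 0.25778$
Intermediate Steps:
$o{\left(B \right)} = \frac{25}{68 + B}$
$A = \frac{1}{22667} \approx 4.4117 \cdot 10^{-5}$
$o{\left(29 \right)} + A = \frac{25}{68 + 29} + \frac{1}{22667} = \frac{25}{97} + \frac{1}{22667} = \frac{566772}{2198699}$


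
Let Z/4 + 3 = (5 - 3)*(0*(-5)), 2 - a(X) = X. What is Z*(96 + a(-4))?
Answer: -1224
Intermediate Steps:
a(X) = 2 - X
Z = -12 (Z = -12 + 4*((5 - 3)*(0*(-5))) = -12 + 4*(2*0) = -12 + 4*0 = -12 + 0 = -12)
Z*(96 + a(-4)) = -12*(96 + (2 - 1*(-4))) = -12*(96 + (2 + 4)) = -12*(96 + 6) = -12*102 = -1224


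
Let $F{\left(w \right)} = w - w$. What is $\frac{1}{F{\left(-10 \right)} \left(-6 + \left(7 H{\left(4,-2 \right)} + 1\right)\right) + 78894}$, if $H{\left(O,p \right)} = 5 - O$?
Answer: $\frac{1}{78894} \approx 1.2675 \cdot 10^{-5}$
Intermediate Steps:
$F{\left(w \right)} = 0$
$\frac{1}{F{\left(-10 \right)} \left(-6 + \left(7 H{\left(4,-2 \right)} + 1\right)\right) + 78894} = \frac{1}{0 \left(-6 + \left(7 \left(5 - 4\right) + 1\right)\right) + 78894} = \frac{1}{0 \left(-6 + \left(7 \cdot 1 + 1\right)\right) + 78894} = \frac{1}{0 \left(-6 + \left(7 + 1\right)\right) + 78894} = \frac{1}{0 \left(-6 + 8\right) + 78894} = \frac{1}{0 \cdot 2 + 78894} = \frac{1}{0 + 78894} = \frac{1}{78894}$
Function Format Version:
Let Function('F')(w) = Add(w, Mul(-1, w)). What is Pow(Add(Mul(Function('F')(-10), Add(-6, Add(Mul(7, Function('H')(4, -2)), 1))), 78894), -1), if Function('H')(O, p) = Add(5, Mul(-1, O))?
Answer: Rational(1, 78894) ≈ 1.2675e-5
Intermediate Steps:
Function('F')(w) = 0
Pow(Add(Mul(Function('F')(-10), Add(-6, Add(Mul(7, Function('H')(4, -2)), 1))), 78894), -1) = Pow(Add(Mul(0, Add(-6, Add(Mul(7, Add(5, Mul(-1, 4))), 1))), 78894), -1) = Pow(Add(Mul(0, Add(-6, Add(Mul(7, Add(5, -4)), 1))), 78894), -1) = Pow(Add(Mul(0, Add(-6, Add(Mul(7, 1), 1))), 78894), -1) = Pow(Add(Mul(0, Add(-6, Add(7, 1))), 78894), -1) = Pow(Add(Mul(0, Add(-6, 8)), 78894), -1) = Pow(Add(Mul(0, 2), 78894), -1) = Pow(Add(0, 78894), -1) = Pow(78894, -1) = Rational(1, 78894)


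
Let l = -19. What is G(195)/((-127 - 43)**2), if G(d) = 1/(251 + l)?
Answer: 1/6704800 ≈ 1.4915e-7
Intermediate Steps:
G(d) = 1/232 (G(d) = 1/(251 - 19) = 1/232)
G(195)/((-127 - 43)**2) = 1/(232*((-127 - 43)**2)) = 1/(232*((-170)**2)) = (1/232)/28900 = (1/232)*(1/28900) = 1/6704800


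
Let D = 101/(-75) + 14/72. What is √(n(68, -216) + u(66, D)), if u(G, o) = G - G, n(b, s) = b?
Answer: 2*√17 ≈ 8.2462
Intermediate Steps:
D = -1037/900 (D = 101*(-1/75) + 14*(1/72) = -101/75 + 7/36 = -1037/900 ≈ -1.1522)
u(G, o) = 0
√(n(68, -216) + u(66, D)) = √(68 + 0) = √68 = 2*√17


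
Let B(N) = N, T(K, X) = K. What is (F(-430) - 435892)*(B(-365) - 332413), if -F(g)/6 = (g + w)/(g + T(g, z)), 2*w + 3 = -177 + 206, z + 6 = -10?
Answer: 31187090767479/215 ≈ 1.4506e+11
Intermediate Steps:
z = -16 (z = -6 - 10 = -16)
w = 13 (w = -3/2 + (-177 + 206)/2 = -3/2 + (½)*29 = -3/2 + 29/2 = 13)
F(g) = -3*(13 + g)/g (F(g) = -6*(g + 13)/(g + g) = -6*(13 + g)/(2*g) = -6*(13 + g)*1/(2*g) = -3*(13 + g)/g)
(F(-430) - 435892)*(B(-365) - 332413) = ((-3 - 39/(-430)) - 435892)*(-365 - 332413) = ((-3 - 39*(-1/430)) - 435892)*(-332778) = ((-3 + 39/430) - 435892)*(-332778) = (-1251/430 - 435892)*(-332778) = -187434811/430*(-332778) = 31187090767479/215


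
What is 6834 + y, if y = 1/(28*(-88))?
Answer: 16838975/2464 ≈ 6834.0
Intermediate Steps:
y = -1/2464 (y = 1/(-2464) = -1/2464 ≈ -0.00040584)
6834 + y = 6834 - 1/2464 = 16838975/2464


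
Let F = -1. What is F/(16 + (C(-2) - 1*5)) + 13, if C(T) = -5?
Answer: 77/6 ≈ 12.833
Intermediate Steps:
F/(16 + (C(-2) - 1*5)) + 13 = -1/(16 + (-5 - 1*5)) + 13 = -1/(16 + (-5 - 5)) + 13 = -1/(16 - 10) + 13 = -1/6 + 13 = 77/6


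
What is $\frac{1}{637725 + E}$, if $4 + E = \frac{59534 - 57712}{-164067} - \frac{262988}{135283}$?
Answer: $\frac{22195475961}{14154477731187059} \approx 1.5681 \cdot 10^{-6}$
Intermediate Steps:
$E = - \frac{132176041666}{22195475961}$ ($E = -4 - \left(\frac{262988}{135283} - \frac{59534 - 57712}{-164067}\right) = -4 - \left(\frac{262988}{135283} - \left(59534 - 57712\right) \left(- \frac{1}{164067}\right)\right) = -4 + \left(1822 \left(- \frac{1}{164067}\right) - \frac{262988}{135283}\right) = -4 - \frac{43394137822}{22195475961} = - \frac{132176041666}{22195475961} \approx -5.9551$)
$\frac{1}{637725 + E} = \frac{1}{637725 - \frac{132176041666}{22195475961}} = \frac{1}{\frac{14154477731187059}{22195475961}} = \frac{22195475961}{14154477731187059}$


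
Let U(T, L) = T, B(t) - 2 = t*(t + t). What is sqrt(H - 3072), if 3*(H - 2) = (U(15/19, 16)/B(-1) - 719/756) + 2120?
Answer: I*sqrt(13546260938)/2394 ≈ 48.617*I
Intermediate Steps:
B(t) = 2 + 2*t**2 (B(t) = 2 + t*(t + t) = 2 + t*(2*t) = 2 + 2*t**2)
H = 15263519/21546 (H = 2 + (((15/19)/(2 + 2*(-1)**2) - 719/756) + 2120)/3 = 2 + (((15*(1/19))/(2 + 2*1) - 719*1/756) + 2120)/3 = 2 + ((15/(19*(2 + 2)) - 719/756) + 2120)/3 = 2 + (((15/19)/4 - 719/756) + 2120)/3 = 2 + (((15/19)*(1/4) - 719/756) + 2120)/3 = 2 + ((15/76 - 719/756) + 2120)/3 = 2 + (-5413/7182 + 2120)/3 = 2 + (1/3)*(15220427/7182) = 2 + 15220427/21546 = 15263519/21546 ≈ 708.42)
sqrt(H - 3072) = sqrt(15263519/21546 - 3072) = sqrt(-50925793/21546) = I*sqrt(13546260938)/2394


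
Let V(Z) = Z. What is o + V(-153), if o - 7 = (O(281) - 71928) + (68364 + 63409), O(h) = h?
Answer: 59980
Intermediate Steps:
o = 60133 (o = 7 + ((281 - 71928) + (68364 + 63409)) = 7 + (-71647 + 131773) = 7 + 60126 = 60133)
o + V(-153) = 60133 - 153 = 59980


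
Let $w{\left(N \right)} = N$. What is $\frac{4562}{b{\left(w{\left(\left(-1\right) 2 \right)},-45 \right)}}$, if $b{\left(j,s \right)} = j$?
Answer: $-2281$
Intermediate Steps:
$\frac{4562}{b{\left(w{\left(\left(-1\right) 2 \right)},-45 \right)}} = \frac{4562}{\left(-1\right) 2} = \frac{4562}{-2} = 4562 \left(- \frac{1}{2}\right) = -2281$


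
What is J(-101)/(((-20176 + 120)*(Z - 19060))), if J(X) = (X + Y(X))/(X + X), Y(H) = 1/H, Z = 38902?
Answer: -5101/4059499701552 ≈ -1.2566e-9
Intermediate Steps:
J(X) = (X + 1/X)/(2*X) (J(X) = (X + 1/X)/(X + X) = (X + 1/X)/((2*X)) = (X + 1/X)*(1/(2*X)) = (X + 1/X)/(2*X))
J(-101)/(((-20176 + 120)*(Z - 19060))) = ((1/2)*(1 + (-101)**2)/(-101)**2)/(((-20176 + 120)*(38902 - 19060))) = ((1/2)*(1/10201)*(1 + 10201))/((-20056*19842)) = ((1/2)*(1/10201)*10202)/(-397951152) = (5101/10201)*(-1/397951152) = -5101/4059499701552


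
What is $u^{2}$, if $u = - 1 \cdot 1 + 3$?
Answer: $4$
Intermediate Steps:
$u = 2$ ($u = \left(-1\right) 1 + 3 = -1 + 3 = 2$)
$u^{2} = 2^{2} = 4$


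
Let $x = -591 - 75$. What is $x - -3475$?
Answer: $2809$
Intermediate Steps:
$x = -666$ ($x = -591 - 75 = -666$)
$x - -3475 = -666 - -3475 = -666 + 3475 = 2809$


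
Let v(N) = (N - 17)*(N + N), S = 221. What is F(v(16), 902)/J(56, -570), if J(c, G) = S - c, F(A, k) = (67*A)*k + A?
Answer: -128928/11 ≈ -11721.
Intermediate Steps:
v(N) = 2*N*(-17 + N) (v(N) = (-17 + N)*(2*N) = 2*N*(-17 + N))
F(A, k) = A + 67*A*k (F(A, k) = 67*A*k + A = A + 67*A*k)
J(c, G) = 221 - c
F(v(16), 902)/J(56, -570) = ((2*16*(-17 + 16))*(1 + 67*902))/(221 - 1*56) = ((2*16*(-1))*(1 + 60434))/(221 - 56) = -32*60435/165 = -1933920*1/165 = -128928/11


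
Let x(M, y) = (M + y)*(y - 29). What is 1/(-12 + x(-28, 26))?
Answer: -1/6 ≈ -0.16667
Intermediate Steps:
x(M, y) = (-29 + y)*(M + y) (x(M, y) = (M + y)*(-29 + y) = (-29 + y)*(M + y))
1/(-12 + x(-28, 26)) = 1/(-12 + (26**2 - 29*(-28) - 29*26 - 28*26)) = 1/(-12 + (676 + 812 - 754 - 728)) = 1/(-12 + 6) = 1/(-6) = -1/6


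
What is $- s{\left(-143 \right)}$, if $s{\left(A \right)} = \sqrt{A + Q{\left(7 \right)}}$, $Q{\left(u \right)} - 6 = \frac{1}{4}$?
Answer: $- \frac{i \sqrt{547}}{2} \approx - 11.694 i$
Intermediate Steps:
$Q{\left(u \right)} = \frac{25}{4}$ ($Q{\left(u \right)} = 6 + \frac{1}{4} = \frac{25}{4}$)
$s{\left(A \right)} = \sqrt{\frac{25}{4} + A}$ ($s{\left(A \right)} = \sqrt{A + \frac{25}{4}} = \sqrt{\frac{25}{4} + A}$)
$- s{\left(-143 \right)} = - \frac{\sqrt{25 + 4 \left(-143\right)}}{2} = - \frac{\sqrt{25 - 572}}{2} = - \frac{\sqrt{-547}}{2} = - \frac{i \sqrt{547}}{2}$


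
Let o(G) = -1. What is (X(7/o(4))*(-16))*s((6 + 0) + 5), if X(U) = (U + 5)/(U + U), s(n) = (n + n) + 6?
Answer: -64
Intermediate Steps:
s(n) = 6 + 2*n (s(n) = 2*n + 6 = 6 + 2*n)
X(U) = (5 + U)/(2*U) (X(U) = (5 + U)/((2*U)) = (5 + U)*(1/(2*U)) = (5 + U)/(2*U))
(X(7/o(4))*(-16))*s((6 + 0) + 5) = (((5 + 7/(-1))/(2*((7/(-1)))))*(-16))*(6 + 2*((6 + 0) + 5)) = (((5 + 7*(-1))/(2*((7*(-1)))))*(-16))*(6 + 2*(6 + 5)) = (((½)*(5 - 7)/(-7))*(-16))*(6 + 2*11) = (((½)*(-⅐)*(-2))*(-16))*(6 + 22) = ((⅐)*(-16))*28 = -16/7*28 = -64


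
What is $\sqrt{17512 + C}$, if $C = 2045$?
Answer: $3 \sqrt{2173} \approx 139.85$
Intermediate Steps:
$\sqrt{17512 + C} = \sqrt{17512 + 2045} = \sqrt{19557} = 3 \sqrt{2173}$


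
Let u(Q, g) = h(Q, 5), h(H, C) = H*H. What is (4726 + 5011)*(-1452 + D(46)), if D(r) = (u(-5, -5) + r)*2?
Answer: -12755470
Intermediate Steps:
h(H, C) = H²
u(Q, g) = Q²
D(r) = 50 + 2*r (D(r) = ((-5)² + r)*2 = (25 + r)*2 = 50 + 2*r)
(4726 + 5011)*(-1452 + D(46)) = (4726 + 5011)*(-1452 + (50 + 2*46)) = 9737*(-1452 + (50 + 92)) = 9737*(-1452 + 142) = 9737*(-1310) = -12755470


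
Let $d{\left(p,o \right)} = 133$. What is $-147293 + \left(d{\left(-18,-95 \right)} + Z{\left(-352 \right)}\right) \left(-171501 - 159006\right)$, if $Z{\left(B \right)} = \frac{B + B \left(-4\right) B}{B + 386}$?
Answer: $\frac{81210667580}{17} \approx 4.7771 \cdot 10^{9}$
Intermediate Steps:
$Z{\left(B \right)} = \frac{B - 4 B^{2}}{386 + B}$ ($Z{\left(B \right)} = \frac{B + - 4 B B}{386 + B} = \frac{B - 4 B^{2}}{386 + B}$)
$-147293 + \left(d{\left(-18,-95 \right)} + Z{\left(-352 \right)}\right) \left(-171501 - 159006\right) = -147293 + \left(133 - \frac{352 \left(1 - -1408\right)}{386 - 352}\right) \left(-171501 - 159006\right) = -147293 + \left(133 - \frac{352 \left(1 + 1408\right)}{34}\right) \left(-330507\right) = -147293 + \left(133 - \frac{176}{17} \cdot 1409\right) \left(-330507\right) = -147293 + \left(133 - \frac{247984}{17}\right) \left(-330507\right) = -147293 - - \frac{81213171561}{17} = -147293 + \frac{81213171561}{17} = \frac{81210667580}{17}$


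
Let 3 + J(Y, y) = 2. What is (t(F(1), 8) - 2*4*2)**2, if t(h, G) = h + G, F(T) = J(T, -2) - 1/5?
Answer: 2116/25 ≈ 84.640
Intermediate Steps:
J(Y, y) = -1 (J(Y, y) = -3 + 2 = -1)
F(T) = -6/5 (F(T) = -1 - 1/5 = -6/5)
t(h, G) = G + h
(t(F(1), 8) - 2*4*2)**2 = ((8 - 6/5) - 2*4*2)**2 = (34/5 - 8*2)**2 = (34/5 - 16)**2 = (-46/5)**2 = 2116/25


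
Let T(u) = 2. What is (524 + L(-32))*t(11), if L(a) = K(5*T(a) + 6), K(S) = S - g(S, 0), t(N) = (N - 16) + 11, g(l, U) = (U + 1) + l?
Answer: 3138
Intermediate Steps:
g(l, U) = 1 + U + l (g(l, U) = (1 + U) + l = 1 + U + l)
t(N) = -5 + N (t(N) = (-16 + N) + 11 = -5 + N)
K(S) = -1 (K(S) = S - (1 + 0 + S) = S - (1 + S) = S + (-1 - S) = -1)
L(a) = -1
(524 + L(-32))*t(11) = (524 - 1)*(-5 + 11) = 523*6 = 3138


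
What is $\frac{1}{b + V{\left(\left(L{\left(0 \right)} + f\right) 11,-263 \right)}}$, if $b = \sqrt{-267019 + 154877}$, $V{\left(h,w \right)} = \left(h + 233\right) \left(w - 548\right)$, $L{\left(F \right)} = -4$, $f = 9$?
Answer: $- \frac{116784}{27277061383} - \frac{i \sqrt{112142}}{54554122766} \approx -4.2814 \cdot 10^{-6} - 6.1384 \cdot 10^{-9} i$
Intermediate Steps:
$V{\left(h,w \right)} = \left(-548 + w\right) \left(233 + h\right)$ ($V{\left(h,w \right)} = \left(233 + h\right) \left(-548 + w\right) = \left(-548 + w\right) \left(233 + h\right)$)
$b = i \sqrt{112142}$ ($b = \sqrt{-112142} = i \sqrt{112142} \approx 334.88 i$)
$\frac{1}{b + V{\left(\left(L{\left(0 \right)} + f\right) 11,-263 \right)}} = \frac{1}{i \sqrt{112142} + \left(-127684 - 548 \left(-4 + 9\right) 11 + 233 \left(-263\right) + \left(-4 + 9\right) 11 \left(-263\right)\right)} = \frac{1}{i \sqrt{112142} - \left(188963 - 5 \cdot 11 \left(-263\right) + 548 \cdot 5 \cdot 11\right)} = \frac{1}{i \sqrt{112142} - 233568} = \frac{1}{-233568 + i \sqrt{112142}}$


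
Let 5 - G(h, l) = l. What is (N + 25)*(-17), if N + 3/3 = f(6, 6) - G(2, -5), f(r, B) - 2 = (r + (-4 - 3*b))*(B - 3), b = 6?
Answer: 544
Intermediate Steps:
G(h, l) = 5 - l
f(r, B) = 2 + (-22 + r)*(-3 + B) (f(r, B) = 2 + (r + (-4 - 3*6))*(B - 3) = 2 + (r + (-4 - 18))*(-3 + B) = 2 + (r - 22)*(-3 + B) = 2 + (-22 + r)*(-3 + B))
N = -57 (N = -1 + ((68 - 22*6 - 3*6 + 6*6) - (5 - 1*(-5))) = -1 + ((68 - 132 - 18 + 36) - (5 + 5)) = -1 + (-46 - 1*10) = -1 + (-46 - 10) = -1 - 56 = -57)
(N + 25)*(-17) = (-57 + 25)*(-17) = -32*(-17) = 544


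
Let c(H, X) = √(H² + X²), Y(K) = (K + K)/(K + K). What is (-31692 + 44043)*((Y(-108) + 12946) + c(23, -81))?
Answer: 159908397 + 12351*√7090 ≈ 1.6095e+8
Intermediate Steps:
Y(K) = 1 (Y(K) = (2*K)/((2*K)) = (2*K)*(1/(2*K)) = 1)
(-31692 + 44043)*((Y(-108) + 12946) + c(23, -81)) = (-31692 + 44043)*((1 + 12946) + √(23² + (-81)²)) = 12351*(12947 + √(529 + 6561)) = 12351*(12947 + √7090) = 159908397 + 12351*√7090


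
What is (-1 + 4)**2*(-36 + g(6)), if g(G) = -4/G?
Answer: -330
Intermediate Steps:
(-1 + 4)**2*(-36 + g(6)) = (-1 + 4)**2*(-36 - 4/6) = 3**2*(-36 - 4*1/6) = 9*(-36 - 2/3) = 9*(-110/3) = -330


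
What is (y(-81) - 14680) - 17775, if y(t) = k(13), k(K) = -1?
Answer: -32456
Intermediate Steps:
y(t) = -1
(y(-81) - 14680) - 17775 = (-1 - 14680) - 17775 = -14681 - 17775 = -32456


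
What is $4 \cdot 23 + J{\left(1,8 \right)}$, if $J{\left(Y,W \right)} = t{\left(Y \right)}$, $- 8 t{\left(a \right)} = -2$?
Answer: $\frac{369}{4} \approx 92.25$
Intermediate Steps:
$t{\left(a \right)} = \frac{1}{4}$ ($t{\left(a \right)} = \left(- \frac{1}{8}\right) \left(-2\right) = \frac{1}{4}$)
$J{\left(Y,W \right)} = \frac{1}{4}$
$4 \cdot 23 + J{\left(1,8 \right)} = 4 \cdot 23 + \frac{1}{4} = 92 + \frac{1}{4} = \frac{369}{4}$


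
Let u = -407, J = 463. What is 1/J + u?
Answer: -188440/463 ≈ -407.00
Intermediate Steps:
1/J + u = 1/463 - 407 = -188440/463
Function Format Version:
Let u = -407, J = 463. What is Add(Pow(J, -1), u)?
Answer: Rational(-188440, 463) ≈ -407.00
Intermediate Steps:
Add(Pow(J, -1), u) = Add(Pow(463, -1), -407) = Add(Rational(1, 463), -407) = Rational(-188440, 463)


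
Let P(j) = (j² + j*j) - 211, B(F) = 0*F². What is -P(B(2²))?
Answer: 211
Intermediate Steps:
B(F) = 0
P(j) = -211 + 2*j² (P(j) = (j² + j²) - 211 = 2*j² - 211 = -211 + 2*j²)
-P(B(2²)) = -(-211 + 2*0²) = -(-211 + 2*0) = -(-211 + 0) = -1*(-211) = 211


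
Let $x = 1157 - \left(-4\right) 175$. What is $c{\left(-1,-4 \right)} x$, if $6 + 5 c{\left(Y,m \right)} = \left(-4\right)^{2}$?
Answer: $3714$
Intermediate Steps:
$c{\left(Y,m \right)} = 2$ ($c{\left(Y,m \right)} = - \frac{6}{5} + \frac{\left(-4\right)^{2}}{5} = - \frac{6}{5} + \frac{1}{5} \cdot 16 = - \frac{6}{5} + \frac{16}{5} = 2$)
$x = 1857$ ($x = 1157 - -700 = 1157 + 700 = 1857$)
$c{\left(-1,-4 \right)} x = 2 \cdot 1857 = 3714$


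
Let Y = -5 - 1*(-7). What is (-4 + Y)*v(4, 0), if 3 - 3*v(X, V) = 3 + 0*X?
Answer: 0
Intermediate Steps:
v(X, V) = 0 (v(X, V) = 1 - (3 + 0*X)/3 = 1 - (3 + 0)/3 = 1 - 1/3*3 = 1 - 1 = 0)
Y = 2 (Y = -5 + 7 = 2)
(-4 + Y)*v(4, 0) = (-4 + 2)*0 = -2*0 = 0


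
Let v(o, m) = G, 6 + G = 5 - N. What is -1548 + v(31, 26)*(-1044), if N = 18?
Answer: 18288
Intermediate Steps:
G = -19 (G = -6 + (5 - 1*18) = -6 + (5 - 18) = -6 - 13 = -19)
v(o, m) = -19
-1548 + v(31, 26)*(-1044) = -1548 - 19*(-1044) = -1548 + 19836 = 18288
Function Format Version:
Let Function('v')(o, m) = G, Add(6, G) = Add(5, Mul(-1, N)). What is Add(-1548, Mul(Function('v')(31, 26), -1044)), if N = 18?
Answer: 18288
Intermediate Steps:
G = -19 (G = Add(-6, Add(5, Mul(-1, 18))) = Add(-6, Add(5, -18)) = Add(-6, -13) = -19)
Function('v')(o, m) = -19
Add(-1548, Mul(Function('v')(31, 26), -1044)) = Add(-1548, Mul(-19, -1044)) = Add(-1548, 19836) = 18288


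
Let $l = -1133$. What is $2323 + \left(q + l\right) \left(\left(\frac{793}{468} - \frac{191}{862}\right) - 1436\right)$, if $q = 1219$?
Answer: $- \frac{939077455}{7758} \approx -1.2105 \cdot 10^{5}$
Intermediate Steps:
$2323 + \left(q + l\right) \left(\left(\frac{793}{468} - \frac{191}{862}\right) - 1436\right) = 2323 + \left(1219 - 1133\right) \left(\left(\frac{793}{468} - \frac{191}{862}\right) - 1436\right) = 2323 + 86 \left(\left(793 \cdot \frac{1}{468} - \frac{191}{862}\right) - 1436\right) = 2323 + 86 \left(\left(\frac{61}{36} - \frac{191}{862}\right) - 1436\right) = 2323 + 86 \left(\frac{22853}{15516} - 1436\right) = 2323 + 86 \left(- \frac{22258123}{15516}\right) = 2323 - \frac{957099289}{7758} = - \frac{939077455}{7758}$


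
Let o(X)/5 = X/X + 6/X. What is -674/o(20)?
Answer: -1348/13 ≈ -103.69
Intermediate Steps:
o(X) = 5 + 30/X (o(X) = 5*(X/X + 6/X) = 5*(1 + 6/X) = 5 + 30/X)
-674/o(20) = -674/(5 + 30/20) = -674/(5 + 30*(1/20)) = -674/(5 + 3/2) = -674/13/2 = -674*2/13 = -1*1348/13 = -1348/13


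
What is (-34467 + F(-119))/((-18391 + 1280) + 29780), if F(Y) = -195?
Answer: -11554/4223 ≈ -2.7360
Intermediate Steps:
(-34467 + F(-119))/((-18391 + 1280) + 29780) = (-34467 - 195)/((-18391 + 1280) + 29780) = -34662/(-17111 + 29780) = -34662/12669 = -34662*1/12669 = -11554/4223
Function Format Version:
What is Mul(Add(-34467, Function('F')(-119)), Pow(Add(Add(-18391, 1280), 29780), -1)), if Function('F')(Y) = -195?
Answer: Rational(-11554, 4223) ≈ -2.7360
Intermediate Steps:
Mul(Add(-34467, Function('F')(-119)), Pow(Add(Add(-18391, 1280), 29780), -1)) = Mul(Add(-34467, -195), Pow(Add(Add(-18391, 1280), 29780), -1)) = Mul(-34662, Pow(Add(-17111, 29780), -1)) = Mul(-34662, Pow(12669, -1)) = Mul(-34662, Rational(1, 12669)) = Rational(-11554, 4223)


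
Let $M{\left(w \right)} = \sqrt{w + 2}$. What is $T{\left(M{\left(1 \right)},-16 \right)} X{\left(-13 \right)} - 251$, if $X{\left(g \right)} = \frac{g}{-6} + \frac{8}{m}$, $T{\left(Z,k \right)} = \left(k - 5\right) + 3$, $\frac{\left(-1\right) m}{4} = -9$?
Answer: $-294$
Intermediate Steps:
$m = 36$ ($m = \left(-4\right) \left(-9\right) = 36$)
$M{\left(w \right)} = \sqrt{2 + w}$
$T{\left(Z,k \right)} = -2 + k$ ($T{\left(Z,k \right)} = \left(-5 + k\right) + 3 = -2 + k$)
$X{\left(g \right)} = \frac{2}{9} - \frac{g}{6}$ ($X{\left(g \right)} = \frac{g}{-6} + \frac{8}{36} = g \left(- \frac{1}{6}\right) + 8 \cdot \frac{1}{36} = - \frac{g}{6} + \frac{2}{9} = \frac{2}{9} - \frac{g}{6}$)
$T{\left(M{\left(1 \right)},-16 \right)} X{\left(-13 \right)} - 251 = \left(-2 - 16\right) \left(\frac{2}{9} - - \frac{13}{6}\right) - 251 = - 18 \left(\frac{2}{9} + \frac{13}{6}\right) - 251 = \left(-18\right) \frac{43}{18} - 251 = -43 - 251 = -294$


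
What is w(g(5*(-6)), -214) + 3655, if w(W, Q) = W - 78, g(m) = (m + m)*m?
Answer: 5377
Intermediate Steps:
g(m) = 2*m² (g(m) = (2*m)*m = 2*m²)
w(W, Q) = -78 + W
w(g(5*(-6)), -214) + 3655 = (-78 + 2*(5*(-6))²) + 3655 = (-78 + 2*(-30)²) + 3655 = (-78 + 2*900) + 3655 = (-78 + 1800) + 3655 = 1722 + 3655 = 5377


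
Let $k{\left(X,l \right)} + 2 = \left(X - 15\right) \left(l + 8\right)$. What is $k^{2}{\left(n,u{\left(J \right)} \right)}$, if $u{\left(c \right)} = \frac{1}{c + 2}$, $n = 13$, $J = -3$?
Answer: $256$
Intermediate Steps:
$u{\left(c \right)} = \frac{1}{2 + c}$
$k{\left(X,l \right)} = -2 + \left(-15 + X\right) \left(8 + l\right)$ ($k{\left(X,l \right)} = -2 + \left(X - 15\right) \left(l + 8\right) = -2 + \left(-15 + X\right) \left(8 + l\right)$)
$k^{2}{\left(n,u{\left(J \right)} \right)} = \left(-122 - \frac{15}{2 - 3} + 8 \cdot 13 + \frac{13}{2 - 3}\right)^{2} = \left(-122 - \frac{15}{-1} + 104 + \frac{13}{-1}\right)^{2} = \left(-122 - -15 + 104 + 13 \left(-1\right)\right)^{2} = \left(-122 + 15 + 104 - 13\right)^{2} = \left(-16\right)^{2} = 256$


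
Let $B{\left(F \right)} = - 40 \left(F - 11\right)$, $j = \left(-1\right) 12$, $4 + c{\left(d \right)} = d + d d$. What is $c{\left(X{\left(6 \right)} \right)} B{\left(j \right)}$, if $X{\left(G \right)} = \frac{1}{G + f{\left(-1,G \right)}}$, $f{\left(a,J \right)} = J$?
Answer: $- \frac{64745}{18} \approx -3596.9$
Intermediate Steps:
$X{\left(G \right)} = \frac{1}{2 G}$ ($X{\left(G \right)} = \frac{1}{G + G} = \frac{1}{2 G}$)
$c{\left(d \right)} = -4 + d + d^{2}$ ($c{\left(d \right)} = -4 + \left(d + d d\right) = -4 + \left(d + d^{2}\right) = -4 + d + d^{2}$)
$j = -12$
$B{\left(F \right)} = 440 - 40 F$ ($B{\left(F \right)} = - 40 \left(-11 + F\right) = 440 - 40 F$)
$c{\left(X{\left(6 \right)} \right)} B{\left(j \right)} = \left(-4 + \frac{1}{2 \cdot 6} + \left(\frac{1}{2 \cdot 6}\right)^{2}\right) \left(440 - -480\right) = \left(-4 + \frac{1}{2} \cdot \frac{1}{6} + \left(\frac{1}{2} \cdot \frac{1}{6}\right)^{2}\right) \left(440 + 480\right) = \left(-4 + \frac{1}{12} + \left(\frac{1}{12}\right)^{2}\right) 920 = \left(-4 + \frac{1}{12} + \frac{1}{144}\right) 920 = \left(- \frac{563}{144}\right) 920 = - \frac{64745}{18}$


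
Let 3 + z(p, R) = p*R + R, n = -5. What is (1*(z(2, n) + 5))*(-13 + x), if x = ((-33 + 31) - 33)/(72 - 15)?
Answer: 10088/57 ≈ 176.98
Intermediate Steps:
z(p, R) = -3 + R + R*p (z(p, R) = -3 + (p*R + R) = -3 + (R*p + R) = -3 + (R + R*p) = -3 + R + R*p)
x = -35/57 (x = (-2 - 33)/57 = -35*1/57 = -35/57 ≈ -0.61403)
(1*(z(2, n) + 5))*(-13 + x) = (1*((-3 - 5 - 5*2) + 5))*(-13 - 35/57) = (1*((-3 - 5 - 10) + 5))*(-776/57) = (1*(-18 + 5))*(-776/57) = (1*(-13))*(-776/57) = -13*(-776/57) = 10088/57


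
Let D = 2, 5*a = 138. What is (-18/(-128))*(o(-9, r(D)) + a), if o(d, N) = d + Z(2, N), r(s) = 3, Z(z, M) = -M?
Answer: 351/160 ≈ 2.1937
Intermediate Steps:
a = 138/5 (a = (⅕)*138 = 138/5 ≈ 27.600)
o(d, N) = d - N
(-18/(-128))*(o(-9, r(D)) + a) = (-18/(-128))*((-9 - 1*3) + 138/5) = (-18*(-1/128))*((-9 - 3) + 138/5) = 9*(-12 + 138/5)/64 = (9/64)*(78/5) = 351/160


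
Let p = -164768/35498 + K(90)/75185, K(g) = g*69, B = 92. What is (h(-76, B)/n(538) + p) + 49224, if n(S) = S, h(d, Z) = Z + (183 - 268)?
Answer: 7067310241459947/143587741594 ≈ 49219.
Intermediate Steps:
h(d, Z) = -85 + Z (h(d, Z) = Z - 85 = -85 + Z)
K(g) = 69*g
p = -1216763950/266891713 (p = -164768/35498 + (69*90)/75185 = -164768*1/35498 + 6210*(1/75185) = -82384/17749 + 1242/15037 = -1216763950/266891713 ≈ -4.5590)
(h(-76, B)/n(538) + p) + 49224 = ((-85 + 92)/538 - 1216763950/266891713) + 49224 = (7*(1/538) - 1216763950/266891713) + 49224 = (7/538 - 1216763950/266891713) + 49224 = -652750763109/143587741594 + 49224 = 7067310241459947/143587741594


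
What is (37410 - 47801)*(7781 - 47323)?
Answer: 410880922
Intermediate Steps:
(37410 - 47801)*(7781 - 47323) = -10391*(-39542) = 410880922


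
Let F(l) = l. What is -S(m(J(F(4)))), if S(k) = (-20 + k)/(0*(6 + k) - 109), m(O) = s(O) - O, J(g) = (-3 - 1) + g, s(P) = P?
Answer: -20/109 ≈ -0.18349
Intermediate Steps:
J(g) = -4 + g
m(O) = 0 (m(O) = O - O = 0)
S(k) = 20/109 - k/109 (S(k) = (-20 + k)/(0 - 109) = (-20 + k)/(-109) = (-20 + k)*(-1/109) = 20/109 - k/109)
-S(m(J(F(4)))) = -(20/109 - 1/109*0) = -(20/109 + 0) = -1*20/109 = -20/109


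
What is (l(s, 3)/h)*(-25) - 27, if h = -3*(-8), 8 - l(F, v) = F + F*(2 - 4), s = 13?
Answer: -391/8 ≈ -48.875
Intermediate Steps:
l(F, v) = 8 + F (l(F, v) = 8 - (F + F*(2 - 4)) = 8 - (F + F*(-2)) = 8 - (F - 2*F) = 8 - (-1)*F = 8 + F)
h = 24
(l(s, 3)/h)*(-25) - 27 = ((8 + 13)/24)*(-25) - 27 = (21*(1/24))*(-25) - 27 = (7/8)*(-25) - 27 = -175/8 - 27 = -391/8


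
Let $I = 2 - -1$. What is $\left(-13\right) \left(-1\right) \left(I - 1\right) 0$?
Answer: $0$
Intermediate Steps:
$I = 3$ ($I = 2 + 1 = 3$)
$\left(-13\right) \left(-1\right) \left(I - 1\right) 0 = \left(-13\right) \left(-1\right) \left(3 - 1\right) 0 = 13 \left(3 - 1\right) 0 = 13 \cdot 2 \cdot 0 = 13 \cdot 0 = 0$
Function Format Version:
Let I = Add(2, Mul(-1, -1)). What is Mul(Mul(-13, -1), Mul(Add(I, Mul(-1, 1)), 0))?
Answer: 0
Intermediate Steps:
I = 3 (I = Add(2, 1) = 3)
Mul(Mul(-13, -1), Mul(Add(I, Mul(-1, 1)), 0)) = Mul(Mul(-13, -1), Mul(Add(3, Mul(-1, 1)), 0)) = Mul(13, Mul(Add(3, -1), 0)) = Mul(13, Mul(2, 0)) = Mul(13, 0) = 0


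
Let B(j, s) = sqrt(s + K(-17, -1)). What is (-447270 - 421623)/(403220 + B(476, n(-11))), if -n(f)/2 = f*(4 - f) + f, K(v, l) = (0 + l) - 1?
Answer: -35035503546/16258636805 + 868893*sqrt(14)/32517273610 ≈ -2.1548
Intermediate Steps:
K(v, l) = -1 + l (K(v, l) = l - 1 = -1 + l)
n(f) = -2*f - 2*f*(4 - f) (n(f) = -2*(f*(4 - f) + f) = -2*(f + f*(4 - f)) = -2*f - 2*f*(4 - f))
B(j, s) = sqrt(-2 + s) (B(j, s) = sqrt(s + (-1 - 1)) = sqrt(s - 2) = sqrt(-2 + s))
(-447270 - 421623)/(403220 + B(476, n(-11))) = (-447270 - 421623)/(403220 + sqrt(-2 + 2*(-11)*(-5 - 11))) = -868893/(403220 + sqrt(-2 + 2*(-11)*(-16))) = -868893/(403220 + sqrt(-2 + 352)) = -868893/(403220 + sqrt(350)) = -868893/(403220 + 5*sqrt(14))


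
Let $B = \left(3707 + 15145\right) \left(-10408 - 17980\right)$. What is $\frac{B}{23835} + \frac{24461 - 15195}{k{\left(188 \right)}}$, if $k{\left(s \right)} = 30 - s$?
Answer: $- \frac{14129634353}{627655} \approx -22512.0$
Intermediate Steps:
$B = -535170576$ ($B = 18852 \left(-28388\right) = -535170576$)
$\frac{B}{23835} + \frac{24461 - 15195}{k{\left(188 \right)}} = - \frac{535170576}{23835} + \frac{24461 - 15195}{30 - 188} = \left(-535170576\right) \frac{1}{23835} + \frac{9266}{30 - 188} = - \frac{178390192}{7945} + \frac{9266}{-158} = - \frac{178390192}{7945} + 9266 \left(- \frac{1}{158}\right) = - \frac{178390192}{7945} - \frac{4633}{79} = - \frac{14129634353}{627655}$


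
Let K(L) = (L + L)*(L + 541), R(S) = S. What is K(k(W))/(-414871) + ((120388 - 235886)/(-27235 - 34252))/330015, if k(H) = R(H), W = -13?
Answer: 278611445053798/8418409786007655 ≈ 0.033095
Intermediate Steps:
k(H) = H
K(L) = 2*L*(541 + L) (K(L) = (2*L)*(541 + L) = 2*L*(541 + L))
K(k(W))/(-414871) + ((120388 - 235886)/(-27235 - 34252))/330015 = (2*(-13)*(541 - 13))/(-414871) + ((120388 - 235886)/(-27235 - 34252))/330015 = (2*(-13)*528)*(-1/414871) - 115498/(-61487)*(1/330015) = -13728*(-1/414871) - 115498*(-1/61487)*(1/330015) = 13728/414871 + (115498/61487)*(1/330015) = 13728/414871 + 115498/20291632305 = 278611445053798/8418409786007655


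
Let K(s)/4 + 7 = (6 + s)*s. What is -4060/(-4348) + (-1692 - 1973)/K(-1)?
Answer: 4032575/52176 ≈ 77.288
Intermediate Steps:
K(s) = -28 + 4*s*(6 + s) (K(s) = -28 + 4*((6 + s)*s) = -28 + 4*(s*(6 + s)) = -28 + 4*s*(6 + s))
-4060/(-4348) + (-1692 - 1973)/K(-1) = -4060/(-4348) + (-1692 - 1973)/(-28 + 4*(-1)**2 + 24*(-1)) = -4060*(-1/4348) - 3665/(-28 + 4*1 - 24) = 1015/1087 - 3665/(-28 + 4 - 24) = 1015/1087 - 3665/(-48) = 1015/1087 - 3665*(-1/48) = 1015/1087 + 3665/48 = 4032575/52176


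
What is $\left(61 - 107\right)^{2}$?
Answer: $2116$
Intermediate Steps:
$\left(61 - 107\right)^{2} = \left(-46\right)^{2} = 2116$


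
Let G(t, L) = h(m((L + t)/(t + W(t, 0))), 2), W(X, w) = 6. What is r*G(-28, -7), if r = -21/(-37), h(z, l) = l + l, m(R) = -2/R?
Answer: 84/37 ≈ 2.2703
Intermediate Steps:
h(z, l) = 2*l
G(t, L) = 4 (G(t, L) = 2*2 = 4)
r = 21/37 (r = -21*(-1/37) = 21/37 ≈ 0.56757)
r*G(-28, -7) = (21/37)*4 = 84/37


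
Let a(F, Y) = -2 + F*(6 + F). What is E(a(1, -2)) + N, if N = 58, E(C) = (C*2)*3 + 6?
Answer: 94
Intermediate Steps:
E(C) = 6 + 6*C (E(C) = (2*C)*3 + 6 = 6*C + 6 = 6 + 6*C)
E(a(1, -2)) + N = (6 + 6*(-2 + 1**2 + 6*1)) + 58 = (6 + 6*(-2 + 1 + 6)) + 58 = (6 + 6*5) + 58 = (6 + 30) + 58 = 36 + 58 = 94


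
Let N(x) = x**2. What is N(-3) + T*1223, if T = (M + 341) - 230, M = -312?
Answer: -245814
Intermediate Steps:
T = -201 (T = (-312 + 341) - 230 = 29 - 230 = -201)
N(-3) + T*1223 = (-3)**2 - 201*1223 = 9 - 245823 = -245814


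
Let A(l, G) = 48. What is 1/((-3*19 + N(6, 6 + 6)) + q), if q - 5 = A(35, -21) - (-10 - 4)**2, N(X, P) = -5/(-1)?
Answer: -1/195 ≈ -0.0051282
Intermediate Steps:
N(X, P) = 5 (N(X, P) = -5*(-1) = 5)
q = -143 (q = 5 + (48 - (-10 - 4)**2) = 5 + (48 - 1*(-14)**2) = 5 + (48 - 1*196) = 5 + (48 - 196) = 5 - 148 = -143)
1/((-3*19 + N(6, 6 + 6)) + q) = 1/((-3*19 + 5) - 143) = 1/((-57 + 5) - 143) = 1/(-52 - 143) = 1/(-195) = -1/195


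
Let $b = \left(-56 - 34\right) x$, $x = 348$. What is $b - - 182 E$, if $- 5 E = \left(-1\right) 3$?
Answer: $- \frac{156054}{5} \approx -31211.0$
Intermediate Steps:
$E = \frac{3}{5}$ ($E = - \frac{\left(-1\right) 3}{5} = \left(- \frac{1}{5}\right) \left(-3\right) = \frac{3}{5} \approx 0.6$)
$b = -31320$ ($b = \left(-56 - 34\right) 348 = \left(-90\right) 348 = -31320$)
$b - - 182 E = -31320 - \left(-182\right) \frac{3}{5} = -31320 - - \frac{546}{5} = -31320 + \frac{546}{5} = - \frac{156054}{5}$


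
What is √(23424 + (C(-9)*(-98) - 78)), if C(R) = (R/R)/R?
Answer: 2*√52553/3 ≈ 152.83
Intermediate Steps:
C(R) = 1/R
√(23424 + (C(-9)*(-98) - 78)) = √(23424 + (-98/(-9) - 78)) = √(23424 + (-⅑*(-98) - 78)) = √(23424 + (98/9 - 78)) = √(23424 - 604/9) = √(210212/9) = 2*√52553/3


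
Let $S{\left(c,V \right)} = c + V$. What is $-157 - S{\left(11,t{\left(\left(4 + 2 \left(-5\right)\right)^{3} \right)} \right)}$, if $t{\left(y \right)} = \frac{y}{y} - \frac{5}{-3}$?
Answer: $- \frac{512}{3} \approx -170.67$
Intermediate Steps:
$t{\left(y \right)} = \frac{8}{3}$ ($t{\left(y \right)} = 1 - - \frac{5}{3} = 1 + \frac{5}{3} = \frac{8}{3}$)
$S{\left(c,V \right)} = V + c$
$-157 - S{\left(11,t{\left(\left(4 + 2 \left(-5\right)\right)^{3} \right)} \right)} = -157 - \left(\frac{8}{3} + 11\right) = -157 - \frac{41}{3} = - \frac{512}{3}$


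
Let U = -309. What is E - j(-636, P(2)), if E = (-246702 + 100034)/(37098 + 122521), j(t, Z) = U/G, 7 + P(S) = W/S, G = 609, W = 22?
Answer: -13332847/32402657 ≈ -0.41147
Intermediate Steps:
P(S) = -7 + 22/S
j(t, Z) = -103/203 (j(t, Z) = -309/609 = -309*1/609 = -103/203)
E = -146668/159619 ≈ -0.91886
E - j(-636, P(2)) = -146668/159619 - 1*(-103/203) = -146668/159619 + 103/203 = -13332847/32402657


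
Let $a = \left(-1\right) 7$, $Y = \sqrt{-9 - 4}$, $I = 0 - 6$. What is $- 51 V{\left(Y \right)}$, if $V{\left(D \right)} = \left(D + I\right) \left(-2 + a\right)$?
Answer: $-2754 + 459 i \sqrt{13} \approx -2754.0 + 1654.9 i$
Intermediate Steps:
$I = -6$
$Y = i \sqrt{13}$ ($Y = \sqrt{-13} = i \sqrt{13} \approx 3.6056 i$)
$a = -7$
$V{\left(D \right)} = 54 - 9 D$ ($V{\left(D \right)} = \left(D - 6\right) \left(-2 - 7\right) = \left(-6 + D\right) \left(-9\right) = 54 - 9 D$)
$- 51 V{\left(Y \right)} = - 51 \left(54 - 9 i \sqrt{13}\right) = -2754 + 459 i \sqrt{13}$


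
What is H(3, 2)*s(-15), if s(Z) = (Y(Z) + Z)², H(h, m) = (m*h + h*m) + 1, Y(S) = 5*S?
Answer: 105300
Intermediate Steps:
H(h, m) = 1 + 2*h*m (H(h, m) = (h*m + h*m) + 1 = 2*h*m + 1 = 1 + 2*h*m)
s(Z) = 36*Z² (s(Z) = (5*Z + Z)² = (6*Z)² = 36*Z²)
H(3, 2)*s(-15) = (1 + 2*3*2)*(36*(-15)²) = (1 + 12)*(36*225) = 13*8100 = 105300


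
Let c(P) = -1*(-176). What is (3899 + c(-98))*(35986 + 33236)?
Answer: 282079650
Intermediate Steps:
c(P) = 176
(3899 + c(-98))*(35986 + 33236) = (3899 + 176)*(35986 + 33236) = 4075*69222 = 282079650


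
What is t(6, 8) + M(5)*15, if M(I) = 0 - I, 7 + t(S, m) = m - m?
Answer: -82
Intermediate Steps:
t(S, m) = -7 (t(S, m) = -7 + (m - m) = -7 + 0 = -7)
M(I) = -I
t(6, 8) + M(5)*15 = -7 - 1*5*15 = -7 - 5*15 = -7 - 75 = -82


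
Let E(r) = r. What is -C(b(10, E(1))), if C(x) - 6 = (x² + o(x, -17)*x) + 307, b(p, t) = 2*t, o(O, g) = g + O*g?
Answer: -215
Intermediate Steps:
C(x) = 313 + x² + x*(-17 - 17*x) (C(x) = 6 + ((x² + (-17*(1 + x))*x) + 307) = 6 + ((x² + (-17 - 17*x)*x) + 307) = 6 + ((x² + x*(-17 - 17*x)) + 307) = 6 + (307 + x² + x*(-17 - 17*x)) = 313 + x² + x*(-17 - 17*x))
-C(b(10, E(1))) = -(313 - 34 - 16*(2*1)²) = -(313 - 17*2 - 16*2²) = -(313 - 34 - 16*4) = -(313 - 34 - 64) = -1*215 = -215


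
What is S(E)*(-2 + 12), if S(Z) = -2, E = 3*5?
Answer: -20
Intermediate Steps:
E = 15
S(E)*(-2 + 12) = -2*(-2 + 12) = -2*10 = -20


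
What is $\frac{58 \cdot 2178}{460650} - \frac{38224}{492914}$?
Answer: $\frac{100583294}{511398275} \approx 0.19668$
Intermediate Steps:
$\frac{58 \cdot 2178}{460650} - \frac{38224}{492914} = 126324 \cdot \frac{1}{460650} - \frac{19112}{246457} = \frac{21054}{76775} - \frac{19112}{246457} = \frac{100583294}{511398275}$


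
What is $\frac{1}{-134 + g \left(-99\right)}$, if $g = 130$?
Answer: $- \frac{1}{13004} \approx -7.6899 \cdot 10^{-5}$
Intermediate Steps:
$\frac{1}{-134 + g \left(-99\right)} = \frac{1}{-134 + 130 \left(-99\right)} = \frac{1}{-134 - 12870} = \frac{1}{-13004} = - \frac{1}{13004}$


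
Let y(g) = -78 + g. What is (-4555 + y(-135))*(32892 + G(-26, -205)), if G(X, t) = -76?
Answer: -156466688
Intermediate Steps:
(-4555 + y(-135))*(32892 + G(-26, -205)) = (-4555 + (-78 - 135))*(32892 - 76) = (-4555 - 213)*32816 = -4768*32816 = -156466688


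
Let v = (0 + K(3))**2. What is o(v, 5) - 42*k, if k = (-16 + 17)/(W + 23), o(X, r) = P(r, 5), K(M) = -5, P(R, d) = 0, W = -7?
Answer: -21/8 ≈ -2.6250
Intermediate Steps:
v = 25 (v = (0 - 5)**2 = (-5)**2 = 25)
o(X, r) = 0
k = 1/16 (k = (-16 + 17)/(-7 + 23) = 1/16 ≈ 0.062500)
o(v, 5) - 42*k = 0 - 42*1/16 = 0 - 21/8 = -21/8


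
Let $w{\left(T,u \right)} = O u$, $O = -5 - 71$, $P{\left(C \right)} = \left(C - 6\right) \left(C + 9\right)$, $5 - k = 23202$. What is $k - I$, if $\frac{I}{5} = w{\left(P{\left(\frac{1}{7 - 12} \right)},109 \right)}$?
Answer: $18223$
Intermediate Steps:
$k = -23197$ ($k = 5 - 23202 = -23197$)
$P{\left(C \right)} = \left(-6 + C\right) \left(9 + C\right)$
$O = -76$
$w{\left(T,u \right)} = - 76 u$
$I = -41420$ ($I = 5 \left(\left(-76\right) 109\right) = 5 \left(-8284\right) = -41420$)
$k - I = -23197 - -41420 = -23197 + 41420 = 18223$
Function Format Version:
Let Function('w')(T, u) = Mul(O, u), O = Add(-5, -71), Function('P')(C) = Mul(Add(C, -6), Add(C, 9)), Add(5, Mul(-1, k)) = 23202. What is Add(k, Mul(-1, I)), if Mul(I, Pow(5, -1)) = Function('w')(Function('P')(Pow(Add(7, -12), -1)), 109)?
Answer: 18223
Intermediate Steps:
k = -23197 (k = Add(5, Mul(-1, 23202)) = Add(5, -23202) = -23197)
Function('P')(C) = Mul(Add(-6, C), Add(9, C))
O = -76
Function('w')(T, u) = Mul(-76, u)
I = -41420 (I = Mul(5, Mul(-76, 109)) = Mul(5, -8284) = -41420)
Add(k, Mul(-1, I)) = Add(-23197, Mul(-1, -41420)) = Add(-23197, 41420) = 18223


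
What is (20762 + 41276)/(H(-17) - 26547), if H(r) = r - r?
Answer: -62038/26547 ≈ -2.3369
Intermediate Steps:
H(r) = 0
(20762 + 41276)/(H(-17) - 26547) = (20762 + 41276)/(0 - 26547) = 62038/(-26547) = 62038*(-1/26547) = -62038/26547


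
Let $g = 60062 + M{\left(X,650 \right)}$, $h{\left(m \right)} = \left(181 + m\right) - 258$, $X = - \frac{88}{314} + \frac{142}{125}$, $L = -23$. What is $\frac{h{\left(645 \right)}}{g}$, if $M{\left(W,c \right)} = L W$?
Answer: $\frac{1393375}{147291311} \approx 0.00946$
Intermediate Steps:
$X = \frac{16794}{19625}$ ($X = \left(-88\right) \frac{1}{314} + 142 \cdot \frac{1}{125} = - \frac{44}{157} + \frac{142}{125} = \frac{16794}{19625} \approx 0.85575$)
$M{\left(W,c \right)} = - 23 W$
$h{\left(m \right)} = -77 + m$
$g = \frac{1178330488}{19625}$ ($g = 60062 - \frac{386262}{19625} = \frac{1178330488}{19625} \approx 60042.0$)
$\frac{h{\left(645 \right)}}{g} = \frac{-77 + 645}{\frac{1178330488}{19625}} = 568 \cdot \frac{19625}{1178330488} = \frac{1393375}{147291311}$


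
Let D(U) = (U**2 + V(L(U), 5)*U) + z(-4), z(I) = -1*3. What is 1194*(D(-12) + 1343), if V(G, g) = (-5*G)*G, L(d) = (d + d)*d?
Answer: 5943880056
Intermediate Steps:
z(I) = -3
L(d) = 2*d**2 (L(d) = (2*d)*d = 2*d**2)
V(G, g) = -5*G**2
D(U) = -3 + U**2 - 20*U**5 (D(U) = (U**2 + (-5*4*U**4)*U) - 3 = (U**2 + (-20*U**4)*U) - 3 = (U**2 - 20*U**5) - 3 = -3 + U**2 - 20*U**5)
1194*(D(-12) + 1343) = 1194*((-3 + (-12)**2 - 20*(-12)**5) + 1343) = 1194*((-3 + 144 - 20*(-248832)) + 1343) = 1194*((-3 + 144 + 4976640) + 1343) = 1194*(4976781 + 1343) = 1194*4978124 = 5943880056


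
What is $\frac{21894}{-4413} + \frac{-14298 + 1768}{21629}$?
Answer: $- \frac{176280072}{31816259} \approx -5.5406$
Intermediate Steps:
$\frac{21894}{-4413} + \frac{-14298 + 1768}{21629} = 21894 \left(- \frac{1}{4413}\right) - \frac{12530}{21629} = - \frac{7298}{1471} - \frac{12530}{21629} = - \frac{176280072}{31816259}$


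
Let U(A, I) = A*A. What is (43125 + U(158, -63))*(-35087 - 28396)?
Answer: -4322493987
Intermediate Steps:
U(A, I) = A²
(43125 + U(158, -63))*(-35087 - 28396) = (43125 + 158²)*(-35087 - 28396) = (43125 + 24964)*(-63483) = 68089*(-63483) = -4322493987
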